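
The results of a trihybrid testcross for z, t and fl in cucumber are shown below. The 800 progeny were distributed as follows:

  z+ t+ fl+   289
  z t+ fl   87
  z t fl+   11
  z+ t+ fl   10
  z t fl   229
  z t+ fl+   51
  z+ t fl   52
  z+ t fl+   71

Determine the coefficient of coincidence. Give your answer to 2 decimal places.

0.76

The two most frequent reciprocal classes, z t fl and z+ t+ fl+, are the parental types, so the F1 was z t fl / z+ t+ fl+.
The two rarest classes, z t fl+ and z+ t+ fl, are the double crossovers. Comparing them with the parentals, only the fl allele has switched, so fl is the middle locus and the order is t – fl – z.
t–fl: (158 + 21)/800 = 0.2238; fl–z: (103 + 21)/800 = 0.1550.
Expected DCO frequency = 0.2238 × 0.1550 ≈ 0.03469; observed = 21/800 ≈ 0.02625.
Coefficient of coincidence = 0.02625/0.03469 ≈ 0.76.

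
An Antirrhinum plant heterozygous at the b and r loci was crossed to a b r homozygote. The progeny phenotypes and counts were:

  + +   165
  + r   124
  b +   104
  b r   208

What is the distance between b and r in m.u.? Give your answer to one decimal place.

The two most frequent classes, + + (165) and b r (208), are the parental types, so the F1 was + + / b r.
The recombinant classes are + r and b +: 124 + 104 = 228.
Recombination frequency = 228/601 = 0.3794 ≈ 37.9%, i.e. 37.9 m.u.

37.9 m.u.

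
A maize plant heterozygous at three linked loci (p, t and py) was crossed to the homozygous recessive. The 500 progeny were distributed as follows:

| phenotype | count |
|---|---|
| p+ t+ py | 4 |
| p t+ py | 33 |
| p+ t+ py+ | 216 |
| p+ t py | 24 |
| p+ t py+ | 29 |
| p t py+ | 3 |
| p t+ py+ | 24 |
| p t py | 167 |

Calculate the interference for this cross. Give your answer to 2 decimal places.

The two most frequent reciprocal classes, p t py and p+ t+ py+, are the parental types, so the F1 was p t py / p+ t+ py+.
The two rarest classes, p t py+ and p+ t+ py, are the double crossovers. Comparing them with the parentals, only the py allele has switched, so py is the middle locus and the order is t – py – p.
t–py: (62 + 7)/500 = 0.1380; py–p: (48 + 7)/500 = 0.1100.
Expected DCO frequency = 0.1380 × 0.1100 ≈ 0.01518; observed = 7/500 ≈ 0.01400.
Coefficient of coincidence = 0.01400/0.01518 ≈ 0.92; interference = 1 − 0.92 = 0.08.

0.08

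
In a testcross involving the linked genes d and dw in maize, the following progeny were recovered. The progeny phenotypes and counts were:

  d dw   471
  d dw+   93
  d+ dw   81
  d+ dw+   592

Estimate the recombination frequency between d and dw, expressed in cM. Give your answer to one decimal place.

The two most frequent classes, d+ dw+ (592) and d dw (471), are the parental types, so the F1 was d+ dw+ / d dw.
The recombinant classes are d+ dw and d dw+: 81 + 93 = 174.
Recombination frequency = 174/1237 = 0.1407 ≈ 14.1%, i.e. 14.1 cM.

14.1 cM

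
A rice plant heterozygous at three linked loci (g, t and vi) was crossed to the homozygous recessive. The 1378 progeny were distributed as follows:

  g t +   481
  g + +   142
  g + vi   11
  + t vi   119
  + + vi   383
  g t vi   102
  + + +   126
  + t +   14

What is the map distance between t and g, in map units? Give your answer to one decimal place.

20.8 map units

The two most frequent reciprocal classes, g t + and + + vi, are the parental types, so the F1 was g t + / + + vi.
The two rarest classes, + t + and g + vi, are the double crossovers. Comparing them with the parentals, only the g allele has switched, so g is the middle locus and the order is t – g – vi.
Crossovers in the t–g interval produce the single-crossover classes g + + and + t vi (142 + 119 = 261) plus the double crossovers (25).
RF(t–g) = (261 + 25) / 1378 = 286/1378 = 0.2075 → 20.8 map units.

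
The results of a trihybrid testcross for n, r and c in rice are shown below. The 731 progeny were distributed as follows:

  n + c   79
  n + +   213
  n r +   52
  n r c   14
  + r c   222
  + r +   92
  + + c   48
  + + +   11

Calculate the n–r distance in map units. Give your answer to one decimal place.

The two most frequent reciprocal classes, + r c and n + +, are the parental types, so the F1 was + r c / n + +.
The two rarest classes, n r c and + + +, are the double crossovers. Comparing them with the parentals, only the n allele has switched, so n is the middle locus and the order is r – n – c.
Crossovers in the r–n interval produce the single-crossover classes + + c and n r + (48 + 52 = 100) plus the double crossovers (25).
RF(r–n) = (100 + 25) / 731 = 125/731 = 0.1710 → 17.1 map units.

17.1 map units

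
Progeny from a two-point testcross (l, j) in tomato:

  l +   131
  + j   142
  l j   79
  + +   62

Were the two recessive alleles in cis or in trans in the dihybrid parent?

The two most frequent classes are + j (142) and l + (131); these are the parental (non-recombinant) types.
So the F1 carried + j on one chromosome and l + on the other — the recessive alleles are on opposite chromosomes (trans / repulsion).

trans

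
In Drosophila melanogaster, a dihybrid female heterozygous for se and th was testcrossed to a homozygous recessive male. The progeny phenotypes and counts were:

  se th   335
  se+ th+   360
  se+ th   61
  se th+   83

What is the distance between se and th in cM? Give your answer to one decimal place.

The two most frequent classes, se+ th+ (360) and se th (335), are the parental types, so the F1 was se+ th+ / se th.
The recombinant classes are se+ th and se th+: 61 + 83 = 144.
Recombination frequency = 144/839 = 0.1716 ≈ 17.2%, i.e. 17.2 cM.

17.2 cM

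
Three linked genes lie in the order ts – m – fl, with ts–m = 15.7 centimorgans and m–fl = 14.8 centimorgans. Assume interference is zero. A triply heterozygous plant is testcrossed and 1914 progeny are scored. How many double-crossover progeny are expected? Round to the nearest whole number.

44

Map distances give recombination frequencies of 0.157 and 0.148 for the two intervals.
With no interference, expected double-crossover frequency = 0.157 × 0.148 = 0.02324.
Expected number = 0.02324 × 1914 = 44.47 ≈ 44.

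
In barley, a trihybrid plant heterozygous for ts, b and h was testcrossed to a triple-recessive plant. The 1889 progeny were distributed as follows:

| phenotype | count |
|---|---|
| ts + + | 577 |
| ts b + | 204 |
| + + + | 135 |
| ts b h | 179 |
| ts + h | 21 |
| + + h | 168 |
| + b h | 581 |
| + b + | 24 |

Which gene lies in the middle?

h

The two most frequent reciprocal classes, + b h and ts + +, are the parental types, so the F1 was + b h / ts + +.
The two rarest classes, + b + and ts + h, are the double crossovers. Comparing them with the parentals, only the h allele has switched, so h is the middle locus and the order is ts – h – b.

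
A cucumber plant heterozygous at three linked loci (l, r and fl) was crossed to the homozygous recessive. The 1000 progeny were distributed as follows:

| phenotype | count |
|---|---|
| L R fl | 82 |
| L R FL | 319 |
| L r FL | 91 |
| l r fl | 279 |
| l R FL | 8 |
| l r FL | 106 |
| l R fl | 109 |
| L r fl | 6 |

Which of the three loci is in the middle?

l

The two most frequent reciprocal classes, L R FL and l r fl, are the parental types, so the F1 was L R FL / l r fl.
The two rarest classes, l R FL and L r fl, are the double crossovers. Comparing them with the parentals, only the l allele has switched, so l is the middle locus and the order is fl – l – r.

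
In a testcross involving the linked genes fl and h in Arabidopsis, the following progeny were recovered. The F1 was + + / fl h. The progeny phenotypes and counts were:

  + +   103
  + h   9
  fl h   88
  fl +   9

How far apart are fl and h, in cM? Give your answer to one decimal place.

8.6 cM

The recombinant classes are + h and fl +: 9 + 9 = 18.
Recombination frequency = 18/209 = 0.0861 ≈ 8.6%, i.e. 8.6 cM.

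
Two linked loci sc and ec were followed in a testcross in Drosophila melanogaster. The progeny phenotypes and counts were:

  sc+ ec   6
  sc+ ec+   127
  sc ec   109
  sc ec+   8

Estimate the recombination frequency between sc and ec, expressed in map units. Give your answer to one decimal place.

The two most frequent classes, sc+ ec+ (127) and sc ec (109), are the parental types, so the F1 was sc+ ec+ / sc ec.
The recombinant classes are sc+ ec and sc ec+: 6 + 8 = 14.
Recombination frequency = 14/250 = 0.0560 ≈ 5.6%, i.e. 5.6 map units.

5.6 map units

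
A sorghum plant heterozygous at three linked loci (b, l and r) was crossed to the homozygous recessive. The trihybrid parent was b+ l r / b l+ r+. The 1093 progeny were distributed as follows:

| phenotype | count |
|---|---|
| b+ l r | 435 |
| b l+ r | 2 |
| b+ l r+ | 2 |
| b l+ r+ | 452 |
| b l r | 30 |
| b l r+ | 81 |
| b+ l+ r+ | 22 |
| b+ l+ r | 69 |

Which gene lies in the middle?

The two rarest classes, b+ l r+ and b l+ r, are the double crossovers. Comparing them with the parentals, only the r allele has switched, so r is the middle locus and the order is l – r – b.

r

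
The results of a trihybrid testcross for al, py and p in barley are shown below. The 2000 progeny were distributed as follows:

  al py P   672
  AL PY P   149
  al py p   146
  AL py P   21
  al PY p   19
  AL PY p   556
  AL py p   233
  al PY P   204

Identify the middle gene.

al

The two most frequent reciprocal classes, al py P and AL PY p, are the parental types, so the F1 was al py P / AL PY p.
The two rarest classes, AL py P and al PY p, are the double crossovers. Comparing them with the parentals, only the al allele has switched, so al is the middle locus and the order is py – al – p.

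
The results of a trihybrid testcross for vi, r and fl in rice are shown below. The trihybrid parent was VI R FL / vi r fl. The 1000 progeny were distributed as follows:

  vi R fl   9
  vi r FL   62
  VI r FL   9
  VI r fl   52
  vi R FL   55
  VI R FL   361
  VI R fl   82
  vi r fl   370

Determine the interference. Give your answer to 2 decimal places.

0.11

The two rarest classes, VI r FL and vi R fl, are the double crossovers. Comparing them with the parentals, only the r allele has switched, so r is the middle locus and the order is vi – r – fl.
vi–r: (107 + 18)/1000 = 0.1250; r–fl: (144 + 18)/1000 = 0.1620.
Expected DCO frequency = 0.1250 × 0.1620 ≈ 0.02025; observed = 18/1000 ≈ 0.01800.
Coefficient of coincidence = 0.01800/0.02025 ≈ 0.89; interference = 1 − 0.89 = 0.11.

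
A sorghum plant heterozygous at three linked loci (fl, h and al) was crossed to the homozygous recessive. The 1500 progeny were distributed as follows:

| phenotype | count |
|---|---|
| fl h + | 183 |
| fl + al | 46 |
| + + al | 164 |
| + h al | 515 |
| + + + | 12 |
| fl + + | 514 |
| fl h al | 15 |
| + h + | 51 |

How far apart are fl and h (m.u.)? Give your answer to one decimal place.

24.9 m.u.

The two most frequent reciprocal classes, fl + + and + h al, are the parental types, so the F1 was fl + + / + h al.
The two rarest classes, + + + and fl h al, are the double crossovers. Comparing them with the parentals, only the fl allele has switched, so fl is the middle locus and the order is al – fl – h.
Crossovers in the fl–h interval produce the single-crossover classes fl h + and + + al (183 + 164 = 347) plus the double crossovers (27).
RF(fl–h) = (347 + 27) / 1500 = 374/1500 = 0.2493 → 24.9 m.u.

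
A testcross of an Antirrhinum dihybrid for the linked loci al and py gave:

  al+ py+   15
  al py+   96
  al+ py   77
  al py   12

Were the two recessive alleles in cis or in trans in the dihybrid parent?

The two most frequent classes are al+ py (77) and al py+ (96); these are the parental (non-recombinant) types.
So the F1 carried al+ py on one chromosome and al py+ on the other — the recessive alleles are on opposite chromosomes (trans / repulsion).

trans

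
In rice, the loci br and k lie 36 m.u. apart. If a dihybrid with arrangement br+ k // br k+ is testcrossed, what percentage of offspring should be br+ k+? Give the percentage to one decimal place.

A map distance of 36 m.u. corresponds to a recombination frequency of 0.360.
The F1 is br+ k / br k+, so br+ k+ is a recombinant gamete class with expected frequency r/2 = 0.360/2 = 0.1800.
That is 0.1800 = 18.0% of the progeny.

18.0%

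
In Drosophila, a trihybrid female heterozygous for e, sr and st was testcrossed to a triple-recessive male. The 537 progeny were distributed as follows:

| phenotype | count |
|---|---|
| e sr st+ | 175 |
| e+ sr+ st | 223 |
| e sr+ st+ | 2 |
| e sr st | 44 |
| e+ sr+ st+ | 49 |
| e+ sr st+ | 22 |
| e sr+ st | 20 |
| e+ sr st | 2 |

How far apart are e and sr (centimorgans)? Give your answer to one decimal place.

8.6 centimorgans

The two most frequent reciprocal classes, e+ sr+ st and e sr st+, are the parental types, so the F1 was e+ sr+ st / e sr st+.
The two rarest classes, e+ sr st and e sr+ st+, are the double crossovers. Comparing them with the parentals, only the sr allele has switched, so sr is the middle locus and the order is e – sr – st.
Crossovers in the e–sr interval produce the single-crossover classes e sr+ st and e+ sr st+ (20 + 22 = 42) plus the double crossovers (4).
RF(e–sr) = (42 + 4) / 537 = 46/537 = 0.0857 → 8.6 centimorgans.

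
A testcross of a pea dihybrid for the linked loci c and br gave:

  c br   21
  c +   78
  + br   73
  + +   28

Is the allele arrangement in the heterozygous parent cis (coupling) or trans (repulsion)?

The two most frequent classes are + br (73) and c + (78); these are the parental (non-recombinant) types.
So the F1 carried + br on one chromosome and c + on the other — the recessive alleles are on opposite chromosomes (trans / repulsion).

trans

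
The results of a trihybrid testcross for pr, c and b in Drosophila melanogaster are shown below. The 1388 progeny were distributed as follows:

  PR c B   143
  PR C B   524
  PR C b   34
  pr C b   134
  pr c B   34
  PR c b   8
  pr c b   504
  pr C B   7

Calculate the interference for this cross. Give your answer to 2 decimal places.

The two most frequent reciprocal classes, PR C B and pr c b, are the parental types, so the F1 was PR C B / pr c b.
The two rarest classes, pr C B and PR c b, are the double crossovers. Comparing them with the parentals, only the pr allele has switched, so pr is the middle locus and the order is c – pr – b.
c–pr: (277 + 15)/1388 = 0.2104; pr–b: (68 + 15)/1388 = 0.0598.
Expected DCO frequency = 0.2104 × 0.0598 ≈ 0.01258; observed = 15/1388 ≈ 0.01081.
Coefficient of coincidence = 0.01081/0.01258 ≈ 0.86; interference = 1 − 0.86 = 0.14.

0.14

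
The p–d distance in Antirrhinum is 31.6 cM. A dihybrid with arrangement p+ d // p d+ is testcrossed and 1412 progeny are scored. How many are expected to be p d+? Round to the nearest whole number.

A map distance of 31.6 cM corresponds to a recombination frequency of 0.316.
The F1 is p+ d / p d+, so p d+ is a parental gamete class with expected frequency (1 − r)/2 = 0.684/2 = 0.3420.
Expected number = 0.3420 × 1412 = 482.90 ≈ 483.

483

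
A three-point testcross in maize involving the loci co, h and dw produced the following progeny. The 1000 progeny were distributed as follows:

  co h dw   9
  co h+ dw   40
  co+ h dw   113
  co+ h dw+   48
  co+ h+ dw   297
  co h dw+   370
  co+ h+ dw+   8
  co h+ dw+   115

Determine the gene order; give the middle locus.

The two most frequent reciprocal classes, co h dw+ and co+ h+ dw, are the parental types, so the F1 was co h dw+ / co+ h+ dw.
The two rarest classes, co h dw and co+ h+ dw+, are the double crossovers. Comparing them with the parentals, only the dw allele has switched, so dw is the middle locus and the order is h – dw – co.

dw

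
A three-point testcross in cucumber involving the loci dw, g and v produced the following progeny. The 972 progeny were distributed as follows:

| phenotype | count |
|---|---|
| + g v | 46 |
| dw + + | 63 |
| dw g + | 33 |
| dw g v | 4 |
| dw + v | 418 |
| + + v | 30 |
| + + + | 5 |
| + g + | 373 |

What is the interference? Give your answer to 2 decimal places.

The two most frequent reciprocal classes, dw + v and + g +, are the parental types, so the F1 was dw + v / + g +.
The two rarest classes, dw g v and + + +, are the double crossovers. Comparing them with the parentals, only the g allele has switched, so g is the middle locus and the order is dw – g – v.
dw–g: (63 + 9)/972 = 0.0741; g–v: (109 + 9)/972 = 0.1214.
Expected DCO frequency = 0.0741 × 0.1214 ≈ 0.00900; observed = 9/972 ≈ 0.00926.
Coefficient of coincidence = 0.00926/0.00900 ≈ 1.03; interference = 1 − 1.03 = -0.03.

-0.03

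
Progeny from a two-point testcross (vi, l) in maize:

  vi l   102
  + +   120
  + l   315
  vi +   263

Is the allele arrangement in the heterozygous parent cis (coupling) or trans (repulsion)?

The two most frequent classes are + l (315) and vi + (263); these are the parental (non-recombinant) types.
So the F1 carried + l on one chromosome and vi + on the other — the recessive alleles are on opposite chromosomes (trans / repulsion).

trans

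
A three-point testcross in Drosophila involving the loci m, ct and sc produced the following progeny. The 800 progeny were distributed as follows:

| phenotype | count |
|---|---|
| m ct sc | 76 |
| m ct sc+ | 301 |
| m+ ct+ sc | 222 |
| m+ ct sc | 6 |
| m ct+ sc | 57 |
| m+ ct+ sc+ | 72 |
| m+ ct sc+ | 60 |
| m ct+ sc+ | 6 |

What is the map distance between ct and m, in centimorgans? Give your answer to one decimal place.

16.1 centimorgans

The two most frequent reciprocal classes, m+ ct+ sc and m ct sc+, are the parental types, so the F1 was m+ ct+ sc / m ct sc+.
The two rarest classes, m+ ct sc and m ct+ sc+, are the double crossovers. Comparing them with the parentals, only the ct allele has switched, so ct is the middle locus and the order is m – ct – sc.
Crossovers in the m–ct interval produce the single-crossover classes m ct+ sc and m+ ct sc+ (57 + 60 = 117) plus the double crossovers (12).
RF(m–ct) = (117 + 12) / 800 = 129/800 = 0.1613 → 16.1 centimorgans.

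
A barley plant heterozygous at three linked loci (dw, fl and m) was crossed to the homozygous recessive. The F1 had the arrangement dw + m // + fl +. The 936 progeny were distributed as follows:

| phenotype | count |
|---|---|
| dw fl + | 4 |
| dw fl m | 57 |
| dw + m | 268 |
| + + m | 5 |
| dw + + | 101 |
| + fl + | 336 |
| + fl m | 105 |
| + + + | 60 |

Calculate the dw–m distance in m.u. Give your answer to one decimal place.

The two rarest classes, + + m and dw fl +, are the double crossovers. Comparing them with the parentals, only the dw allele has switched, so dw is the middle locus and the order is fl – dw – m.
Crossovers in the dw–m interval produce the single-crossover classes dw + + and + fl m (101 + 105 = 206) plus the double crossovers (9).
RF(dw–m) = (206 + 9) / 936 = 215/936 = 0.2297 → 23.0 m.u.

23.0 m.u.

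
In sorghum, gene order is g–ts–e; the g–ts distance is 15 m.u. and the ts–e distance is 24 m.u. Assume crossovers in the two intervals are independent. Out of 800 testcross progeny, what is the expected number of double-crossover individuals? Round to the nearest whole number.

29

Map distances give recombination frequencies of 0.150 and 0.240 for the two intervals.
With no interference, expected double-crossover frequency = 0.150 × 0.240 = 0.03600.
Expected number = 0.03600 × 800 = 28.80 ≈ 29.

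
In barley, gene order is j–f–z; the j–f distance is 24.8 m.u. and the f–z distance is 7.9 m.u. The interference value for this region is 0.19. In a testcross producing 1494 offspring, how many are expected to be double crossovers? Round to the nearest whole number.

24

Map distances give recombination frequencies of 0.248 and 0.079 for the two intervals.
With interference 0.19 (so coincidence = 0.81), expected double-crossover frequency = 0.248 × 0.079 × 0.81 = 0.01587.
Expected number = 0.01587 × 1494 = 23.71 ≈ 24.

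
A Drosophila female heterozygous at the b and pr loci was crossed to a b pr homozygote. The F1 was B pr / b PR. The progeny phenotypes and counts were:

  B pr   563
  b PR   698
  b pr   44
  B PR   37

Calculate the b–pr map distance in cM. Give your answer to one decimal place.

The recombinant classes are B PR and b pr: 37 + 44 = 81.
Recombination frequency = 81/1342 = 0.0604 ≈ 6.0%, i.e. 6.0 cM.

6.0 cM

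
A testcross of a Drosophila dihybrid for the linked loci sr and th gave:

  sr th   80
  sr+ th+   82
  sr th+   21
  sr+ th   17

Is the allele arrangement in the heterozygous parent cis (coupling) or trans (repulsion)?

cis

The two most frequent classes are sr+ th+ (82) and sr th (80); these are the parental (non-recombinant) types.
So the F1 carried sr+ th+ on one chromosome and sr th on the other — the recessive alleles are on the same chromosome (cis / coupling).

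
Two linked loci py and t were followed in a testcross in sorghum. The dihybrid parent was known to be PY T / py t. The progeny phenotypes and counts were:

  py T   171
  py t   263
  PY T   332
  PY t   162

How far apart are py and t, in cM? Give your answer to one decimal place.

35.9 cM

The recombinant classes are PY t and py T: 162 + 171 = 333.
Recombination frequency = 333/928 = 0.3588 ≈ 35.9%, i.e. 35.9 cM.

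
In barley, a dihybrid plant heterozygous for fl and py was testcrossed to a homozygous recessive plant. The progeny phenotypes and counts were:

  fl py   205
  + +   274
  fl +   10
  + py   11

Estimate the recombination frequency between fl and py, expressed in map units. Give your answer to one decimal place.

The two most frequent classes, + + (274) and fl py (205), are the parental types, so the F1 was + + / fl py.
The recombinant classes are + py and fl +: 11 + 10 = 21.
Recombination frequency = 21/500 = 0.0420 ≈ 4.2%, i.e. 4.2 map units.

4.2 map units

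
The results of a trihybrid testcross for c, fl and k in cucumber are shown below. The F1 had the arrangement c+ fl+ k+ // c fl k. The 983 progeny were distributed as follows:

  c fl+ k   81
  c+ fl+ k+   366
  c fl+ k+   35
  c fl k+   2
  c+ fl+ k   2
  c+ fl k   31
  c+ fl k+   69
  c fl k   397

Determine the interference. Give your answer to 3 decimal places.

0.635

The two rarest classes, c+ fl+ k and c fl k+, are the double crossovers. Comparing them with the parentals, only the k allele has switched, so k is the middle locus and the order is fl – k – c.
fl–k: (150 + 4)/983 = 0.1567; k–c: (66 + 4)/983 = 0.0712.
Expected DCO frequency = 0.1567 × 0.0712 ≈ 0.01116; observed = 4/983 ≈ 0.00407.
Coefficient of coincidence = 0.00407/0.01116 ≈ 0.365; interference = 1 − 0.365 = 0.635.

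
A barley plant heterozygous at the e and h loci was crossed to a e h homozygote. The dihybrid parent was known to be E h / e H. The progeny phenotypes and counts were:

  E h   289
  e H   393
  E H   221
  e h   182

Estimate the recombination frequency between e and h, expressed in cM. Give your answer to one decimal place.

37.1 cM

The recombinant classes are E H and e h: 221 + 182 = 403.
Recombination frequency = 403/1085 = 0.3714 ≈ 37.1%, i.e. 37.1 cM.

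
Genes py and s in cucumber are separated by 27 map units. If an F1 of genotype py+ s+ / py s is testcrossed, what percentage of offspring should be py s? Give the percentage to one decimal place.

36.5%

A map distance of 27 map units corresponds to a recombination frequency of 0.270.
The F1 is py+ s+ / py s, so py s is a parental gamete class with expected frequency (1 − r)/2 = 0.730/2 = 0.3650.
That is 0.3650 = 36.5% of the progeny.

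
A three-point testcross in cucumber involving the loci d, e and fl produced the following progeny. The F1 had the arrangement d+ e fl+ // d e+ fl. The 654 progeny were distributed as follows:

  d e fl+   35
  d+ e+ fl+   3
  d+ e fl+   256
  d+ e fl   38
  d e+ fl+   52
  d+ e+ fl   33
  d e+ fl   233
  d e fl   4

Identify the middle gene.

The two rarest classes, d+ e+ fl+ and d e fl, are the double crossovers. Comparing them with the parentals, only the e allele has switched, so e is the middle locus and the order is d – e – fl.

e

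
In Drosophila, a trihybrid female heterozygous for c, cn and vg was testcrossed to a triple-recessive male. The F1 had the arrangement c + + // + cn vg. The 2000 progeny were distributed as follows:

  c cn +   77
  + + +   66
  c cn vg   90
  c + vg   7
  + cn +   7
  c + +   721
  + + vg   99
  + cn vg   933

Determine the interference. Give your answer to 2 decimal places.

The two rarest classes, c + vg and + cn +, are the double crossovers. Comparing them with the parentals, only the vg allele has switched, so vg is the middle locus and the order is c – vg – cn.
c–vg: (156 + 14)/2000 = 0.0850; vg–cn: (176 + 14)/2000 = 0.0950.
Expected DCO frequency = 0.0850 × 0.0950 ≈ 0.00808; observed = 14/2000 ≈ 0.00700.
Coefficient of coincidence = 0.00700/0.00808 ≈ 0.87; interference = 1 − 0.87 = 0.13.

0.13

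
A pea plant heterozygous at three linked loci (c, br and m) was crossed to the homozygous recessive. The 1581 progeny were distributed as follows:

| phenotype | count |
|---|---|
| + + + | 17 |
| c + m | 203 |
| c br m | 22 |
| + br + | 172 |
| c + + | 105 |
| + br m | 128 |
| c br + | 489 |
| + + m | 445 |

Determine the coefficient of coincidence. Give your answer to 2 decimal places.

0.55

The two most frequent reciprocal classes, c br + and + + m, are the parental types, so the F1 was c br + / + + m.
The two rarest classes, c br m and + + +, are the double crossovers. Comparing them with the parentals, only the m allele has switched, so m is the middle locus and the order is c – m – br.
c–m: (375 + 39)/1581 = 0.2619; m–br: (233 + 39)/1581 = 0.1720.
Expected DCO frequency = 0.2619 × 0.1720 ≈ 0.04505; observed = 39/1581 ≈ 0.02467.
Coefficient of coincidence = 0.02467/0.04505 ≈ 0.55.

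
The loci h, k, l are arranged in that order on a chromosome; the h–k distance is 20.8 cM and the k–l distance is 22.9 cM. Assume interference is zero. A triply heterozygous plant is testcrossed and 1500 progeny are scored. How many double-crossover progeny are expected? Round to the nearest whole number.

71

Map distances give recombination frequencies of 0.208 and 0.229 for the two intervals.
With no interference, expected double-crossover frequency = 0.208 × 0.229 = 0.04763.
Expected number = 0.04763 × 1500 = 71.45 ≈ 71.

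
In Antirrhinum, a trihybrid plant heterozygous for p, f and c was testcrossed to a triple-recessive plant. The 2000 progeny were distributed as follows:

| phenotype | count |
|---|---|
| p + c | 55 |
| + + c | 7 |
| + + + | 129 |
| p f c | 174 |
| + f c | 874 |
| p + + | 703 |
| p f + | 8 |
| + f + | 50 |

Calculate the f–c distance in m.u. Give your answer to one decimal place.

6.0 m.u.

The two most frequent reciprocal classes, + f c and p + +, are the parental types, so the F1 was + f c / p + +.
The two rarest classes, + + c and p f +, are the double crossovers. Comparing them with the parentals, only the f allele has switched, so f is the middle locus and the order is c – f – p.
Crossovers in the c–f interval produce the single-crossover classes + f + and p + c (50 + 55 = 105) plus the double crossovers (15).
RF(c–f) = (105 + 15) / 2000 = 120/2000 = 0.0600 → 6.0 m.u.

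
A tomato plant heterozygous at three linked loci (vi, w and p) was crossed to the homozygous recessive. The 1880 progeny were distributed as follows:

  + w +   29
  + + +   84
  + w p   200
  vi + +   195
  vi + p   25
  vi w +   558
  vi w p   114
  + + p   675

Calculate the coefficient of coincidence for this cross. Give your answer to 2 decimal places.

0.90

The two most frequent reciprocal classes, vi w + and + + p, are the parental types, so the F1 was vi w + / + + p.
The two rarest classes, + w + and vi + p, are the double crossovers. Comparing them with the parentals, only the vi allele has switched, so vi is the middle locus and the order is p – vi – w.
p–vi: (198 + 54)/1880 = 0.1340; vi–w: (395 + 54)/1880 = 0.2388.
Expected DCO frequency = 0.1340 × 0.2388 ≈ 0.03200; observed = 54/1880 ≈ 0.02872.
Coefficient of coincidence = 0.02872/0.03200 ≈ 0.90.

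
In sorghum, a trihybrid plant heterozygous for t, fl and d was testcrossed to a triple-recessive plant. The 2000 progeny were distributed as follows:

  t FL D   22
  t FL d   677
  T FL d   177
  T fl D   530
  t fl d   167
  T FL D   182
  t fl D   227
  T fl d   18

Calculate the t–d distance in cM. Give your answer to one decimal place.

22.2 cM

The two most frequent reciprocal classes, t FL d and T fl D, are the parental types, so the F1 was t FL d / T fl D.
The two rarest classes, t FL D and T fl d, are the double crossovers. Comparing them with the parentals, only the d allele has switched, so d is the middle locus and the order is fl – d – t.
Crossovers in the d–t interval produce the single-crossover classes T FL d and t fl D (177 + 227 = 404) plus the double crossovers (40).
RF(d–t) = (404 + 40) / 2000 = 444/2000 = 0.2220 → 22.2 cM.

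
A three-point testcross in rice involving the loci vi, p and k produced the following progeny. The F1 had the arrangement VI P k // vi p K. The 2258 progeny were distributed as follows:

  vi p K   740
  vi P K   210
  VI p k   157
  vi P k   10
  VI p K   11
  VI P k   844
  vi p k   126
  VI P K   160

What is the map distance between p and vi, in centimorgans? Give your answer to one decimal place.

The two rarest classes, vi P k and VI p K, are the double crossovers. Comparing them with the parentals, only the vi allele has switched, so vi is the middle locus and the order is p – vi – k.
Crossovers in the p–vi interval produce the single-crossover classes VI p k and vi P K (157 + 210 = 367) plus the double crossovers (21).
RF(p–vi) = (367 + 21) / 2258 = 388/2258 = 0.1718 → 17.2 centimorgans.

17.2 centimorgans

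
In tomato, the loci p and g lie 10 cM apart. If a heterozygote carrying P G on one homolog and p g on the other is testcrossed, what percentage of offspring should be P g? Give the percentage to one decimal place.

A map distance of 10 cM corresponds to a recombination frequency of 0.100.
The F1 is P G / p g, so P g is a recombinant gamete class with expected frequency r/2 = 0.100/2 = 0.0500.
That is 0.0500 = 5.0% of the progeny.

5.0%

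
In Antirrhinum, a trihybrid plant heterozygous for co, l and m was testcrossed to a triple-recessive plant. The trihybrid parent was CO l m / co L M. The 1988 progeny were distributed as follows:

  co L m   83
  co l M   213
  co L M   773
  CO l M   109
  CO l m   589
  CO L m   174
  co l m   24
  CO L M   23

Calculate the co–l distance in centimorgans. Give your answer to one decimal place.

21.8 centimorgans

The two rarest classes, co l m and CO L M, are the double crossovers. Comparing them with the parentals, only the co allele has switched, so co is the middle locus and the order is l – co – m.
Crossovers in the l–co interval produce the single-crossover classes CO L m and co l M (174 + 213 = 387) plus the double crossovers (47).
RF(l–co) = (387 + 47) / 1988 = 434/1988 = 0.2183 → 21.8 centimorgans.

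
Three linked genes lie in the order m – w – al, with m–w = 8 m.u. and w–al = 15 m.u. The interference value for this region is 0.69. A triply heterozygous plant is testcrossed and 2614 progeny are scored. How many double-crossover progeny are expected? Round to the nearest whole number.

Map distances give recombination frequencies of 0.080 and 0.150 for the two intervals.
With interference 0.69 (so coincidence = 0.31), expected double-crossover frequency = 0.080 × 0.150 × 0.31 = 0.00372.
Expected number = 0.00372 × 2614 = 9.72 ≈ 10.

10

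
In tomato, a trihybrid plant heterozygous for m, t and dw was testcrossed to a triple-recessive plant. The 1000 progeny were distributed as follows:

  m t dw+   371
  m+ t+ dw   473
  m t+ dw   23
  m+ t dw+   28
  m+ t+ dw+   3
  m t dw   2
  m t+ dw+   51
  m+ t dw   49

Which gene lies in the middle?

The two most frequent reciprocal classes, m+ t+ dw and m t dw+, are the parental types, so the F1 was m+ t+ dw / m t dw+.
The two rarest classes, m+ t+ dw+ and m t dw, are the double crossovers. Comparing them with the parentals, only the dw allele has switched, so dw is the middle locus and the order is t – dw – m.

dw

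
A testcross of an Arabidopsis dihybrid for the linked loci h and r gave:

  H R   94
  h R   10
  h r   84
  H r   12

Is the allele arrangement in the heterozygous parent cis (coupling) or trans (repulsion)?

cis

The two most frequent classes are H R (94) and h r (84); these are the parental (non-recombinant) types.
So the F1 carried H R on one chromosome and h r on the other — the recessive alleles are on the same chromosome (cis / coupling).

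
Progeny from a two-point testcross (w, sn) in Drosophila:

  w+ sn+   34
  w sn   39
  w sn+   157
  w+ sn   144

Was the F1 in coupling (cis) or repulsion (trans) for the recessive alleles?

The two most frequent classes are w+ sn (144) and w sn+ (157); these are the parental (non-recombinant) types.
So the F1 carried w+ sn on one chromosome and w sn+ on the other — the recessive alleles are on opposite chromosomes (trans / repulsion).

trans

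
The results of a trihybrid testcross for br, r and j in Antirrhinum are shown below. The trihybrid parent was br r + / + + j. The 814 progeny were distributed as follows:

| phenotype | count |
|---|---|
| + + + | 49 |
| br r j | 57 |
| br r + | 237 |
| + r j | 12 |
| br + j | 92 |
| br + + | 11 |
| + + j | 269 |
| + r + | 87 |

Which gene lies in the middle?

r

The two rarest classes, br + + and + r j, are the double crossovers. Comparing them with the parentals, only the r allele has switched, so r is the middle locus and the order is j – r – br.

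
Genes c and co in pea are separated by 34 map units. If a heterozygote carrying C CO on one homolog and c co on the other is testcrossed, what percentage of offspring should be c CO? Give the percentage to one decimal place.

A map distance of 34 map units corresponds to a recombination frequency of 0.340.
The F1 is C CO / c co, so c CO is a recombinant gamete class with expected frequency r/2 = 0.340/2 = 0.1700.
That is 0.1700 = 17.0% of the progeny.

17.0%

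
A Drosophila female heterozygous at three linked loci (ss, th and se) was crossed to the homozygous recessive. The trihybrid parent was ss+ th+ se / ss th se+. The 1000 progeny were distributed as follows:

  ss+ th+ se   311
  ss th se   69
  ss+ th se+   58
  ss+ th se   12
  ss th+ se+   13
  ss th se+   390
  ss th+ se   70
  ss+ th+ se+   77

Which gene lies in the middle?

th

The two rarest classes, ss+ th se and ss th+ se+, are the double crossovers. Comparing them with the parentals, only the th allele has switched, so th is the middle locus and the order is ss – th – se.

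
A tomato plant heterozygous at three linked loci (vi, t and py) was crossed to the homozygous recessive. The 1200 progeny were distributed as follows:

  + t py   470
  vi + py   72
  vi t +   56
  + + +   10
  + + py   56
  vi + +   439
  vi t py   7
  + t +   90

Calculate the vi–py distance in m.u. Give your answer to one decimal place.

14.9 m.u.

The two most frequent reciprocal classes, vi + + and + t py, are the parental types, so the F1 was vi + + / + t py.
The two rarest classes, + + + and vi t py, are the double crossovers. Comparing them with the parentals, only the vi allele has switched, so vi is the middle locus and the order is t – vi – py.
Crossovers in the vi–py interval produce the single-crossover classes vi + py and + t + (72 + 90 = 162) plus the double crossovers (17).
RF(vi–py) = (162 + 17) / 1200 = 179/1200 = 0.1492 → 14.9 m.u.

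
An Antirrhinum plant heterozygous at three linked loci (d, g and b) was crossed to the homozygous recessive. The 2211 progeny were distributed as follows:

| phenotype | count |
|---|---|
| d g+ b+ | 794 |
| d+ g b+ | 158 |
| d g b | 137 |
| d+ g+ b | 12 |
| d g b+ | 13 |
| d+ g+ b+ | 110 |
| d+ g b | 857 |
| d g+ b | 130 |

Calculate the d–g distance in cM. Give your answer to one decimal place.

The two most frequent reciprocal classes, d g+ b+ and d+ g b, are the parental types, so the F1 was d g+ b+ / d+ g b.
The two rarest classes, d g b+ and d+ g+ b, are the double crossovers. Comparing them with the parentals, only the g allele has switched, so g is the middle locus and the order is d – g – b.
Crossovers in the d–g interval produce the single-crossover classes d+ g+ b+ and d g b (110 + 137 = 247) plus the double crossovers (25).
RF(d–g) = (247 + 25) / 2211 = 272/2211 = 0.1230 → 12.3 cM.

12.3 cM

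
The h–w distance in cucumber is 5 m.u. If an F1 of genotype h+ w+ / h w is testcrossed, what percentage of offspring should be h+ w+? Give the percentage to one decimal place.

A map distance of 5 m.u. corresponds to a recombination frequency of 0.050.
The F1 is h+ w+ / h w, so h+ w+ is a parental gamete class with expected frequency (1 − r)/2 = 0.950/2 = 0.4750.
That is 0.4750 = 47.5% of the progeny.

47.5%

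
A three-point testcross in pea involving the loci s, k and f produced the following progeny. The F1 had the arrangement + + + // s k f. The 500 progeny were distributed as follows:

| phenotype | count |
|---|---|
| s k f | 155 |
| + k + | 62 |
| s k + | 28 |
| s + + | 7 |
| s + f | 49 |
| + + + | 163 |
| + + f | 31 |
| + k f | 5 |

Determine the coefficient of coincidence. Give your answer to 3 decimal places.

The two rarest classes, s + + and + k f, are the double crossovers. Comparing them with the parentals, only the s allele has switched, so s is the middle locus and the order is k – s – f.
k–s: (111 + 12)/500 = 0.2460; s–f: (59 + 12)/500 = 0.1420.
Expected DCO frequency = 0.2460 × 0.1420 ≈ 0.03493; observed = 12/500 ≈ 0.02400.
Coefficient of coincidence = 0.02400/0.03493 ≈ 0.687.

0.687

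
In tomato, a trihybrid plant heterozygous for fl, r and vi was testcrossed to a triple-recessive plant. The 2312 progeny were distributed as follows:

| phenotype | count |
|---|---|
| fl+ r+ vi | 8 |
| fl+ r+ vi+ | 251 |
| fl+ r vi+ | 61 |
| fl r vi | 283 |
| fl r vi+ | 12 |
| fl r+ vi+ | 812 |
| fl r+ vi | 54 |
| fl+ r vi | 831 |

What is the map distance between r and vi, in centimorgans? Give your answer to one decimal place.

5.8 centimorgans

The two most frequent reciprocal classes, fl+ r vi and fl r+ vi+, are the parental types, so the F1 was fl+ r vi / fl r+ vi+.
The two rarest classes, fl+ r+ vi and fl r vi+, are the double crossovers. Comparing them with the parentals, only the r allele has switched, so r is the middle locus and the order is vi – r – fl.
Crossovers in the vi–r interval produce the single-crossover classes fl+ r vi+ and fl r+ vi (61 + 54 = 115) plus the double crossovers (20).
RF(vi–r) = (115 + 20) / 2312 = 135/2312 = 0.0584 → 5.8 centimorgans.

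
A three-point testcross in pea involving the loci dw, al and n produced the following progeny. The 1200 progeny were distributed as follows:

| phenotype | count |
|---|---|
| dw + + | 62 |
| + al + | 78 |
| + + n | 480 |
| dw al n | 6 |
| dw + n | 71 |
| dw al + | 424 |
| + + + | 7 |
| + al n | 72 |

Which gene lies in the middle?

n

The two most frequent reciprocal classes, dw al + and + + n, are the parental types, so the F1 was dw al + / + + n.
The two rarest classes, dw al n and + + +, are the double crossovers. Comparing them with the parentals, only the n allele has switched, so n is the middle locus and the order is al – n – dw.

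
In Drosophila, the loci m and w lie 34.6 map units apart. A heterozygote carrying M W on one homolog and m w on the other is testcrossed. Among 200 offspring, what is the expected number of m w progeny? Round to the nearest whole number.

65

A map distance of 34.6 map units corresponds to a recombination frequency of 0.346.
The F1 is M W / m w, so m w is a parental gamete class with expected frequency (1 − r)/2 = 0.654/2 = 0.3270.
Expected number = 0.3270 × 200 = 65.40 ≈ 65.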